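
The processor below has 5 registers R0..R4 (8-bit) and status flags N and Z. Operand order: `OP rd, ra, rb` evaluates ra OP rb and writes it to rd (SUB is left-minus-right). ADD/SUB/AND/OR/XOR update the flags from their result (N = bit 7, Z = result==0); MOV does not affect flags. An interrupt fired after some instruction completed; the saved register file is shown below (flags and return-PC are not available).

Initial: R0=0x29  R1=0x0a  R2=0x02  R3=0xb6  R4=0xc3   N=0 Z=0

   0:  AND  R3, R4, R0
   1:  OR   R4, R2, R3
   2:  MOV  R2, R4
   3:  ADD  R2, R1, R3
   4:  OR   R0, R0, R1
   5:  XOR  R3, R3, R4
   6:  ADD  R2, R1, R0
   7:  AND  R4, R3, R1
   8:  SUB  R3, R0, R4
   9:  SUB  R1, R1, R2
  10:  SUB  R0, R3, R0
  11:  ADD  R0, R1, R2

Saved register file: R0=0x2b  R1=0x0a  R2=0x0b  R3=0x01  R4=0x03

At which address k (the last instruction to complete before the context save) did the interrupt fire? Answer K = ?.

after  0: R0=0x29 R1=0x0a R2=0x02 R3=0x01 R4=0xc3  N=0 Z=0
after  1: R0=0x29 R1=0x0a R2=0x02 R3=0x01 R4=0x03  N=0 Z=0
after  2: R0=0x29 R1=0x0a R2=0x03 R3=0x01 R4=0x03  N=0 Z=0
after  3: R0=0x29 R1=0x0a R2=0x0b R3=0x01 R4=0x03  N=0 Z=0
after  4: R0=0x2b R1=0x0a R2=0x0b R3=0x01 R4=0x03  N=0 Z=0
-- IRQ taken; context saved, return-PC = 5 --

K = 4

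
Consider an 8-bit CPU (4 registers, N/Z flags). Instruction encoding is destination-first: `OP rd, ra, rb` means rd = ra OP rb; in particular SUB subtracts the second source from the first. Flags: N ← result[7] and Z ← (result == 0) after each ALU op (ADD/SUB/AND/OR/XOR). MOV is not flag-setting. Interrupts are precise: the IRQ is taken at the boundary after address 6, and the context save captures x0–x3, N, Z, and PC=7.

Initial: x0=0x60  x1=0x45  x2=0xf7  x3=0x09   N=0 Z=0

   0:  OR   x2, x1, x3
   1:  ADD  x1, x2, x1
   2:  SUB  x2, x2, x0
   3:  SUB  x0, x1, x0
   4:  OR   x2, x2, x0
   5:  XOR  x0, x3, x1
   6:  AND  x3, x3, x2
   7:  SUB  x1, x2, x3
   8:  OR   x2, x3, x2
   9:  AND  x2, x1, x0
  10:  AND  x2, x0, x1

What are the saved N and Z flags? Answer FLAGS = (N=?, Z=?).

FLAGS = (N=0, Z=0)

after  0: x0=0x60 x1=0x45 x2=0x4d x3=0x09  N=0 Z=0
after  1: x0=0x60 x1=0x92 x2=0x4d x3=0x09  N=1 Z=0
after  2: x0=0x60 x1=0x92 x2=0xed x3=0x09  N=1 Z=0
after  3: x0=0x32 x1=0x92 x2=0xed x3=0x09  N=0 Z=0
after  4: x0=0x32 x1=0x92 x2=0xff x3=0x09  N=1 Z=0
after  5: x0=0x9b x1=0x92 x2=0xff x3=0x09  N=1 Z=0
after  6: x0=0x9b x1=0x92 x2=0xff x3=0x09  N=0 Z=0
-- IRQ taken; context saved, return-PC = 7 --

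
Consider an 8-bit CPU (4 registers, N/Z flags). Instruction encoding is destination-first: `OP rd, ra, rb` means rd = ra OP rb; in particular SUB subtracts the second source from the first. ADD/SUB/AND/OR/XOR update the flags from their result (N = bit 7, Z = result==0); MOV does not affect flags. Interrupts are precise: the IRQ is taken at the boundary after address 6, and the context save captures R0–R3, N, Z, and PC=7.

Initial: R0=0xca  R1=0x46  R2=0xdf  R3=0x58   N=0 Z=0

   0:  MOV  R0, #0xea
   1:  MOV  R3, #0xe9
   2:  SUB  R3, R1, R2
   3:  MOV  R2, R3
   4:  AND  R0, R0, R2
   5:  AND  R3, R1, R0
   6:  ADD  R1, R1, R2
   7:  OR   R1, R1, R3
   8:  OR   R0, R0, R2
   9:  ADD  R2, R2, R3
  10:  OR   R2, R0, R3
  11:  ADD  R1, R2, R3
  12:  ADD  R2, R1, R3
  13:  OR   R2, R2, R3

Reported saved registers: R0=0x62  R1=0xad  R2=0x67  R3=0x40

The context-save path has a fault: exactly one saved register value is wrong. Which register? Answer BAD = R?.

after  0: R0=0xea R1=0x46 R2=0xdf R3=0x58  N=0 Z=0
after  1: R0=0xea R1=0x46 R2=0xdf R3=0xe9  N=0 Z=0
after  2: R0=0xea R1=0x46 R2=0xdf R3=0x67  N=0 Z=0
after  3: R0=0xea R1=0x46 R2=0x67 R3=0x67  N=0 Z=0
after  4: R0=0x62 R1=0x46 R2=0x67 R3=0x67  N=0 Z=0
after  5: R0=0x62 R1=0x46 R2=0x67 R3=0x42  N=0 Z=0
after  6: R0=0x62 R1=0xad R2=0x67 R3=0x42  N=1 Z=0
-- IRQ taken; context saved, return-PC = 7 --
mismatch: R3: reported 0x40 vs actual 0x42

BAD = R3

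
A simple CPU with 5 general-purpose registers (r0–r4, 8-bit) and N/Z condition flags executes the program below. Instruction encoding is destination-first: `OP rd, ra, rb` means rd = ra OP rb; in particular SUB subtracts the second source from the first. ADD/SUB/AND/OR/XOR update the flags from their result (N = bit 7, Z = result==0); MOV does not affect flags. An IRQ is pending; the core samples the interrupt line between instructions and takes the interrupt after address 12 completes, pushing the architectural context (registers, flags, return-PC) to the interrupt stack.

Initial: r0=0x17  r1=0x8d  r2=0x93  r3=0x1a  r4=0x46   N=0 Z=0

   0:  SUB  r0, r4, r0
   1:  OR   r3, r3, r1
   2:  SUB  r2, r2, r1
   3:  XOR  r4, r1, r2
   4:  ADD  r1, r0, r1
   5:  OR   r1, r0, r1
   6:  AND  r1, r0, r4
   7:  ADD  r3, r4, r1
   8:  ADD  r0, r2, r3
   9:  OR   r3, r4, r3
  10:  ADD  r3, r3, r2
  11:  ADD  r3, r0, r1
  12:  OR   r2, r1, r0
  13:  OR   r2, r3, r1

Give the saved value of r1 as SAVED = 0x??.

SAVED = 0x0b

after  0: r0=0x2f r1=0x8d r2=0x93 r3=0x1a r4=0x46  N=0 Z=0
after  1: r0=0x2f r1=0x8d r2=0x93 r3=0x9f r4=0x46  N=1 Z=0
after  2: r0=0x2f r1=0x8d r2=0x06 r3=0x9f r4=0x46  N=0 Z=0
after  3: r0=0x2f r1=0x8d r2=0x06 r3=0x9f r4=0x8b  N=1 Z=0
after  4: r0=0x2f r1=0xbc r2=0x06 r3=0x9f r4=0x8b  N=1 Z=0
after  5: r0=0x2f r1=0xbf r2=0x06 r3=0x9f r4=0x8b  N=1 Z=0
after  6: r0=0x2f r1=0x0b r2=0x06 r3=0x9f r4=0x8b  N=0 Z=0
after  7: r0=0x2f r1=0x0b r2=0x06 r3=0x96 r4=0x8b  N=1 Z=0
after  8: r0=0x9c r1=0x0b r2=0x06 r3=0x96 r4=0x8b  N=1 Z=0
after  9: r0=0x9c r1=0x0b r2=0x06 r3=0x9f r4=0x8b  N=1 Z=0
after 10: r0=0x9c r1=0x0b r2=0x06 r3=0xa5 r4=0x8b  N=1 Z=0
after 11: r0=0x9c r1=0x0b r2=0x06 r3=0xa7 r4=0x8b  N=1 Z=0
after 12: r0=0x9c r1=0x0b r2=0x9f r3=0xa7 r4=0x8b  N=1 Z=0
-- IRQ taken; context saved, return-PC = 13 --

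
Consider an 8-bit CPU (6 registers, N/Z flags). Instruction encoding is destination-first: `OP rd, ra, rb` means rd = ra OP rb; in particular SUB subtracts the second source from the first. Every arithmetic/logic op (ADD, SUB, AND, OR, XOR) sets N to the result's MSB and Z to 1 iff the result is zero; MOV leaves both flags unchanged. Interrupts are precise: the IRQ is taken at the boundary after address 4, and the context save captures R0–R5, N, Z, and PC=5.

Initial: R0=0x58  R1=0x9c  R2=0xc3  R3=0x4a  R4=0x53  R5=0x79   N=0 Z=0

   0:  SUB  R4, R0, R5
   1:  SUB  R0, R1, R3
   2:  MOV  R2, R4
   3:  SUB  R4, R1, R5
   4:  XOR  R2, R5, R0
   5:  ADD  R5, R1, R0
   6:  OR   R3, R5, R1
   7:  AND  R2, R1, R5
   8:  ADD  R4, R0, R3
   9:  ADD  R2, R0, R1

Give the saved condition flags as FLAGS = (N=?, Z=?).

FLAGS = (N=0, Z=0)

after  0: R0=0x58 R1=0x9c R2=0xc3 R3=0x4a R4=0xdf R5=0x79  N=1 Z=0
after  1: R0=0x52 R1=0x9c R2=0xc3 R3=0x4a R4=0xdf R5=0x79  N=0 Z=0
after  2: R0=0x52 R1=0x9c R2=0xdf R3=0x4a R4=0xdf R5=0x79  N=0 Z=0
after  3: R0=0x52 R1=0x9c R2=0xdf R3=0x4a R4=0x23 R5=0x79  N=0 Z=0
after  4: R0=0x52 R1=0x9c R2=0x2b R3=0x4a R4=0x23 R5=0x79  N=0 Z=0
-- IRQ taken; context saved, return-PC = 5 --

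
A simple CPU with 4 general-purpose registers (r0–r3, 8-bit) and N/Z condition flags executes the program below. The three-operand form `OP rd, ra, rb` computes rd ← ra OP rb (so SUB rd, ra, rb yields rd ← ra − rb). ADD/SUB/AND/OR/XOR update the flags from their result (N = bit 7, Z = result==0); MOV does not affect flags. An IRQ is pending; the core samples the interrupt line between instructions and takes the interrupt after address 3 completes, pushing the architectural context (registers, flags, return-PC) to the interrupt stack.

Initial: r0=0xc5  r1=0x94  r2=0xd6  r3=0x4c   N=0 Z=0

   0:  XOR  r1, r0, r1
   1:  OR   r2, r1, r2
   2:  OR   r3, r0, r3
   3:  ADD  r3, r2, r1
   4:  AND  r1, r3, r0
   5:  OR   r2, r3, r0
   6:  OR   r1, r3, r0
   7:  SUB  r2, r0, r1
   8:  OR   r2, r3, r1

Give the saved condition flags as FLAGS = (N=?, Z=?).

after  0: r0=0xc5 r1=0x51 r2=0xd6 r3=0x4c  N=0 Z=0
after  1: r0=0xc5 r1=0x51 r2=0xd7 r3=0x4c  N=1 Z=0
after  2: r0=0xc5 r1=0x51 r2=0xd7 r3=0xcd  N=1 Z=0
after  3: r0=0xc5 r1=0x51 r2=0xd7 r3=0x28  N=0 Z=0
-- IRQ taken; context saved, return-PC = 4 --

FLAGS = (N=0, Z=0)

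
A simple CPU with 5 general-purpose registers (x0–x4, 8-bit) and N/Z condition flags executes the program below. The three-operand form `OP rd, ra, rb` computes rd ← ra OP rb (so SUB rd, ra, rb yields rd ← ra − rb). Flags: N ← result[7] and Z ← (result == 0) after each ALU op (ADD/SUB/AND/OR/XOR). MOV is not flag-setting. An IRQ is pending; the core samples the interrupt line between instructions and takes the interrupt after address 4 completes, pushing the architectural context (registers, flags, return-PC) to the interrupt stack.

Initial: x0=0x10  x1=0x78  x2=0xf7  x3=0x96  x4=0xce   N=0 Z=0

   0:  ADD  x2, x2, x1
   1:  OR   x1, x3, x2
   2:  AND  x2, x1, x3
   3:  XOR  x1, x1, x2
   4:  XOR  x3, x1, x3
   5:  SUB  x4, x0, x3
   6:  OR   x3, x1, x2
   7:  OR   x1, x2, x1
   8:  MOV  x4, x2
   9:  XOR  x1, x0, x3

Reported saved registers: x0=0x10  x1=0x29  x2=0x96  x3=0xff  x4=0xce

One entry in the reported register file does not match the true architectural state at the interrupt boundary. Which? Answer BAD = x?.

after  0: x0=0x10 x1=0x78 x2=0x6f x3=0x96 x4=0xce  N=0 Z=0
after  1: x0=0x10 x1=0xff x2=0x6f x3=0x96 x4=0xce  N=1 Z=0
after  2: x0=0x10 x1=0xff x2=0x96 x3=0x96 x4=0xce  N=1 Z=0
after  3: x0=0x10 x1=0x69 x2=0x96 x3=0x96 x4=0xce  N=0 Z=0
after  4: x0=0x10 x1=0x69 x2=0x96 x3=0xff x4=0xce  N=1 Z=0
-- IRQ taken; context saved, return-PC = 5 --
mismatch: x1: reported 0x29 vs actual 0x69

BAD = x1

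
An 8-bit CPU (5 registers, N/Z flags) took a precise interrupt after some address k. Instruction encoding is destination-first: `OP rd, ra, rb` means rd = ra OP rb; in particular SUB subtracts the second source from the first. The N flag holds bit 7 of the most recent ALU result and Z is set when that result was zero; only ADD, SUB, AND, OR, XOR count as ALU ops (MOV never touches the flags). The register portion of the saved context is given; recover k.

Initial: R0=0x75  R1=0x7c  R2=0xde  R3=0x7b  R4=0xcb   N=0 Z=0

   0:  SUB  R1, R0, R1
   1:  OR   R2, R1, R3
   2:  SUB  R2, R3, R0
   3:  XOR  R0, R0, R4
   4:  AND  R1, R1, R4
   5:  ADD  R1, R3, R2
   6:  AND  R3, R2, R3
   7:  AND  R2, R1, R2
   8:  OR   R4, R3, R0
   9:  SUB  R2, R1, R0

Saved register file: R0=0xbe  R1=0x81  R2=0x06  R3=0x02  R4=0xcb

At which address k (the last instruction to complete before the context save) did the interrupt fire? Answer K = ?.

K = 6

after  0: R0=0x75 R1=0xf9 R2=0xde R3=0x7b R4=0xcb  N=1 Z=0
after  1: R0=0x75 R1=0xf9 R2=0xfb R3=0x7b R4=0xcb  N=1 Z=0
after  2: R0=0x75 R1=0xf9 R2=0x06 R3=0x7b R4=0xcb  N=0 Z=0
after  3: R0=0xbe R1=0xf9 R2=0x06 R3=0x7b R4=0xcb  N=1 Z=0
after  4: R0=0xbe R1=0xc9 R2=0x06 R3=0x7b R4=0xcb  N=1 Z=0
after  5: R0=0xbe R1=0x81 R2=0x06 R3=0x7b R4=0xcb  N=1 Z=0
after  6: R0=0xbe R1=0x81 R2=0x06 R3=0x02 R4=0xcb  N=0 Z=0
-- IRQ taken; context saved, return-PC = 7 --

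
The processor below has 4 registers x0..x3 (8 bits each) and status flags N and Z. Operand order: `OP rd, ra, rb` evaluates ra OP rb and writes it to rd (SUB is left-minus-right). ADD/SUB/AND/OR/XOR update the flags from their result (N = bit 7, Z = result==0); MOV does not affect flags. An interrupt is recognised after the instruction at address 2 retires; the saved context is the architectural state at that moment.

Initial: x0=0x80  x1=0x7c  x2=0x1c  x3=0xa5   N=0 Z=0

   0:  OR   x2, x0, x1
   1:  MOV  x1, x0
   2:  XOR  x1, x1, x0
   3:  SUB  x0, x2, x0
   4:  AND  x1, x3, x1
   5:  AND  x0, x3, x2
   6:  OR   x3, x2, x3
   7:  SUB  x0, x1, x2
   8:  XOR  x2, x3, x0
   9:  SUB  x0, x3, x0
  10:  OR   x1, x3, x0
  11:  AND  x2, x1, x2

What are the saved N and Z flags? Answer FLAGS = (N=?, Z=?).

FLAGS = (N=0, Z=1)

after  0: x0=0x80 x1=0x7c x2=0xfc x3=0xa5  N=1 Z=0
after  1: x0=0x80 x1=0x80 x2=0xfc x3=0xa5  N=1 Z=0
after  2: x0=0x80 x1=0x00 x2=0xfc x3=0xa5  N=0 Z=1
-- IRQ taken; context saved, return-PC = 3 --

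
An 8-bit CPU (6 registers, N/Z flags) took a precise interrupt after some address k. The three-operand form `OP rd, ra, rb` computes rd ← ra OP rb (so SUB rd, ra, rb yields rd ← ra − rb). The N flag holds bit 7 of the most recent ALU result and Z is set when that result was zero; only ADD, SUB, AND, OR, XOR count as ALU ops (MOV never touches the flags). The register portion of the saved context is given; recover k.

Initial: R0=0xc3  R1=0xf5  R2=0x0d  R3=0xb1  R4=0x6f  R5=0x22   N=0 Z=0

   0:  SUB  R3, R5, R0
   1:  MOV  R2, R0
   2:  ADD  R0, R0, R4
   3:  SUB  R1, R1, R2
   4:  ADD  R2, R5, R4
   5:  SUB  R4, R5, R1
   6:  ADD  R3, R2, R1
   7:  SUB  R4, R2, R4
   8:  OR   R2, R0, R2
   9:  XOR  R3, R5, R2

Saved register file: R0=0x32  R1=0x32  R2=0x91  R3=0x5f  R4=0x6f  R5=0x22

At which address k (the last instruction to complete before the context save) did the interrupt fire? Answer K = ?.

K = 4

after  0: R0=0xc3 R1=0xf5 R2=0x0d R3=0x5f R4=0x6f R5=0x22  N=0 Z=0
after  1: R0=0xc3 R1=0xf5 R2=0xc3 R3=0x5f R4=0x6f R5=0x22  N=0 Z=0
after  2: R0=0x32 R1=0xf5 R2=0xc3 R3=0x5f R4=0x6f R5=0x22  N=0 Z=0
after  3: R0=0x32 R1=0x32 R2=0xc3 R3=0x5f R4=0x6f R5=0x22  N=0 Z=0
after  4: R0=0x32 R1=0x32 R2=0x91 R3=0x5f R4=0x6f R5=0x22  N=1 Z=0
-- IRQ taken; context saved, return-PC = 5 --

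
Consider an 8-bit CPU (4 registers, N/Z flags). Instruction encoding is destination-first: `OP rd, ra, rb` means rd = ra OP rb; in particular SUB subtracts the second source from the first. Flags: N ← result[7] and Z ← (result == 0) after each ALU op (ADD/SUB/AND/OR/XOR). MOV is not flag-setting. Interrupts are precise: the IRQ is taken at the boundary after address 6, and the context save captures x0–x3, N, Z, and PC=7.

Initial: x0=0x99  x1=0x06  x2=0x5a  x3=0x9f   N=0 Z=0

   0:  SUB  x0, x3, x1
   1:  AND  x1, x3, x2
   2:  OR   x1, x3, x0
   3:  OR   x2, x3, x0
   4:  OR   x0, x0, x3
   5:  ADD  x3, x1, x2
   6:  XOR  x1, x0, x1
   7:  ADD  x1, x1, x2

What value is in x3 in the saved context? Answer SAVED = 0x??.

after  0: x0=0x99 x1=0x06 x2=0x5a x3=0x9f  N=1 Z=0
after  1: x0=0x99 x1=0x1a x2=0x5a x3=0x9f  N=0 Z=0
after  2: x0=0x99 x1=0x9f x2=0x5a x3=0x9f  N=1 Z=0
after  3: x0=0x99 x1=0x9f x2=0x9f x3=0x9f  N=1 Z=0
after  4: x0=0x9f x1=0x9f x2=0x9f x3=0x9f  N=1 Z=0
after  5: x0=0x9f x1=0x9f x2=0x9f x3=0x3e  N=0 Z=0
after  6: x0=0x9f x1=0x00 x2=0x9f x3=0x3e  N=0 Z=1
-- IRQ taken; context saved, return-PC = 7 --

SAVED = 0x3e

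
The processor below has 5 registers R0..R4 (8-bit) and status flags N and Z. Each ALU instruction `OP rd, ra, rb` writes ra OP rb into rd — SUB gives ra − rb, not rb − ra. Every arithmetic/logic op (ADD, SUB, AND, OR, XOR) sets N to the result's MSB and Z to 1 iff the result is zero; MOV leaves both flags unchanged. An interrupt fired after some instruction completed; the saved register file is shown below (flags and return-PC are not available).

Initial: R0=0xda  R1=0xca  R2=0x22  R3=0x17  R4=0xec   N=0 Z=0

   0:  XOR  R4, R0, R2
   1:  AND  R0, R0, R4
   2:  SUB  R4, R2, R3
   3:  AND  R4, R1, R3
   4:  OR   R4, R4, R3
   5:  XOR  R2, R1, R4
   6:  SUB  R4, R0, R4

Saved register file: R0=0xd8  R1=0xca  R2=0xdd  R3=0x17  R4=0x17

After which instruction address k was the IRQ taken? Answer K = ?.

K = 5

after  0: R0=0xda R1=0xca R2=0x22 R3=0x17 R4=0xf8  N=1 Z=0
after  1: R0=0xd8 R1=0xca R2=0x22 R3=0x17 R4=0xf8  N=1 Z=0
after  2: R0=0xd8 R1=0xca R2=0x22 R3=0x17 R4=0x0b  N=0 Z=0
after  3: R0=0xd8 R1=0xca R2=0x22 R3=0x17 R4=0x02  N=0 Z=0
after  4: R0=0xd8 R1=0xca R2=0x22 R3=0x17 R4=0x17  N=0 Z=0
after  5: R0=0xd8 R1=0xca R2=0xdd R3=0x17 R4=0x17  N=1 Z=0
-- IRQ taken; context saved, return-PC = 6 --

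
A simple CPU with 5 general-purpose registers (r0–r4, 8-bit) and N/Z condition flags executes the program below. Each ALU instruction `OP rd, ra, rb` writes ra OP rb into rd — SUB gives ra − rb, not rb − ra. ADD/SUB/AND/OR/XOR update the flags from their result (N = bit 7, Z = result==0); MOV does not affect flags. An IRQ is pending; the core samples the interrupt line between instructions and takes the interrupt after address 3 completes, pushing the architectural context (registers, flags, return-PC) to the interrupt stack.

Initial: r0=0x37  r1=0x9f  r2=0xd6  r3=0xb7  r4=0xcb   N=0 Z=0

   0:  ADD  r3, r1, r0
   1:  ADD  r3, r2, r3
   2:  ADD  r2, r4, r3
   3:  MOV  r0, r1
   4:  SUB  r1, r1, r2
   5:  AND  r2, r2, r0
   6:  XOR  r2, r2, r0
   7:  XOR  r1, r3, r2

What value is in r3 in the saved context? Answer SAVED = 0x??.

SAVED = 0xac

after  0: r0=0x37 r1=0x9f r2=0xd6 r3=0xd6 r4=0xcb  N=1 Z=0
after  1: r0=0x37 r1=0x9f r2=0xd6 r3=0xac r4=0xcb  N=1 Z=0
after  2: r0=0x37 r1=0x9f r2=0x77 r3=0xac r4=0xcb  N=0 Z=0
after  3: r0=0x9f r1=0x9f r2=0x77 r3=0xac r4=0xcb  N=0 Z=0
-- IRQ taken; context saved, return-PC = 4 --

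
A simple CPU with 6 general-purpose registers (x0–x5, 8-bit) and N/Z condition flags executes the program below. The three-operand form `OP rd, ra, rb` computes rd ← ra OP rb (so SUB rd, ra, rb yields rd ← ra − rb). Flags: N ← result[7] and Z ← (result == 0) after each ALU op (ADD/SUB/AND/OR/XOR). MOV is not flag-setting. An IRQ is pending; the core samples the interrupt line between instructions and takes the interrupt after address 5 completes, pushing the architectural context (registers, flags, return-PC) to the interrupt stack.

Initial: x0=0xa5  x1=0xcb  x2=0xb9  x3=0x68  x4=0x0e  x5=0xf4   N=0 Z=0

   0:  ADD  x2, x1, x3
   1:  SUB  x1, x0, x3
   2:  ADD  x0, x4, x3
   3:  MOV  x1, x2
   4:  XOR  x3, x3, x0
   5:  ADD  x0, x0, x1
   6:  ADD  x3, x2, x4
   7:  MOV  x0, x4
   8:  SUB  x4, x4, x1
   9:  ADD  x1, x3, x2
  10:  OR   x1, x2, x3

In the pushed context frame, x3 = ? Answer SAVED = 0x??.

after  0: x0=0xa5 x1=0xcb x2=0x33 x3=0x68 x4=0x0e x5=0xf4  N=0 Z=0
after  1: x0=0xa5 x1=0x3d x2=0x33 x3=0x68 x4=0x0e x5=0xf4  N=0 Z=0
after  2: x0=0x76 x1=0x3d x2=0x33 x3=0x68 x4=0x0e x5=0xf4  N=0 Z=0
after  3: x0=0x76 x1=0x33 x2=0x33 x3=0x68 x4=0x0e x5=0xf4  N=0 Z=0
after  4: x0=0x76 x1=0x33 x2=0x33 x3=0x1e x4=0x0e x5=0xf4  N=0 Z=0
after  5: x0=0xa9 x1=0x33 x2=0x33 x3=0x1e x4=0x0e x5=0xf4  N=1 Z=0
-- IRQ taken; context saved, return-PC = 6 --

SAVED = 0x1e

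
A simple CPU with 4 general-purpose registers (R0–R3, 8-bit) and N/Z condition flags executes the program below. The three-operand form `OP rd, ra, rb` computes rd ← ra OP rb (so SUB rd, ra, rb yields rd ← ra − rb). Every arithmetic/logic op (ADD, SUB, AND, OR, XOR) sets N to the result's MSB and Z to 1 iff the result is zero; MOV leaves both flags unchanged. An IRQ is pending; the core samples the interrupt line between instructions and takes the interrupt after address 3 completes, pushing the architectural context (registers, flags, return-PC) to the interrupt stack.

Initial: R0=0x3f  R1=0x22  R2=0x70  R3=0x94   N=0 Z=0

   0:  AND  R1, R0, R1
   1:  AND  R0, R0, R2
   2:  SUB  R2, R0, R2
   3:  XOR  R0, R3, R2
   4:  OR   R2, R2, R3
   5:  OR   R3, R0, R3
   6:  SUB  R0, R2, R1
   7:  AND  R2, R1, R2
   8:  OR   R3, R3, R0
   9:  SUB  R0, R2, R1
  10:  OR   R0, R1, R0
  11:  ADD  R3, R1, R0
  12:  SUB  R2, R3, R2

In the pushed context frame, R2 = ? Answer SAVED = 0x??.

after  0: R0=0x3f R1=0x22 R2=0x70 R3=0x94  N=0 Z=0
after  1: R0=0x30 R1=0x22 R2=0x70 R3=0x94  N=0 Z=0
after  2: R0=0x30 R1=0x22 R2=0xc0 R3=0x94  N=1 Z=0
after  3: R0=0x54 R1=0x22 R2=0xc0 R3=0x94  N=0 Z=0
-- IRQ taken; context saved, return-PC = 4 --

SAVED = 0xc0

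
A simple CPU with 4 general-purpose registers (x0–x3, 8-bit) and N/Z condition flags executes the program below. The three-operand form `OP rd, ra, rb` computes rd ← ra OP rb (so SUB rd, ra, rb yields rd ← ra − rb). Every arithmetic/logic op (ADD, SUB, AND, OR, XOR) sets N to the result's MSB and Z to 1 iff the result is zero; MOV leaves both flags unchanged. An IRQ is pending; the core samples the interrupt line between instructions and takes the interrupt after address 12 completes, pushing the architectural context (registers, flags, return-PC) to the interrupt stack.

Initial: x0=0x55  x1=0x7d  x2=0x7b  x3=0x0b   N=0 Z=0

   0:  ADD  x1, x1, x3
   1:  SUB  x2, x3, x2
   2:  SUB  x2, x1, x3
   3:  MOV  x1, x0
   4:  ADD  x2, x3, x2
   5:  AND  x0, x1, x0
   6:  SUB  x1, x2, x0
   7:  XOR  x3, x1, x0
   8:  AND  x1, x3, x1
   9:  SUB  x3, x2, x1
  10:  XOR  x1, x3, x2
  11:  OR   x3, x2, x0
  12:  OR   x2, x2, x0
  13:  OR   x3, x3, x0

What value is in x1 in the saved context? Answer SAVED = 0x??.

after  0: x0=0x55 x1=0x88 x2=0x7b x3=0x0b  N=1 Z=0
after  1: x0=0x55 x1=0x88 x2=0x90 x3=0x0b  N=1 Z=0
after  2: x0=0x55 x1=0x88 x2=0x7d x3=0x0b  N=0 Z=0
after  3: x0=0x55 x1=0x55 x2=0x7d x3=0x0b  N=0 Z=0
after  4: x0=0x55 x1=0x55 x2=0x88 x3=0x0b  N=1 Z=0
after  5: x0=0x55 x1=0x55 x2=0x88 x3=0x0b  N=0 Z=0
after  6: x0=0x55 x1=0x33 x2=0x88 x3=0x0b  N=0 Z=0
after  7: x0=0x55 x1=0x33 x2=0x88 x3=0x66  N=0 Z=0
after  8: x0=0x55 x1=0x22 x2=0x88 x3=0x66  N=0 Z=0
after  9: x0=0x55 x1=0x22 x2=0x88 x3=0x66  N=0 Z=0
after 10: x0=0x55 x1=0xee x2=0x88 x3=0x66  N=1 Z=0
after 11: x0=0x55 x1=0xee x2=0x88 x3=0xdd  N=1 Z=0
after 12: x0=0x55 x1=0xee x2=0xdd x3=0xdd  N=1 Z=0
-- IRQ taken; context saved, return-PC = 13 --

SAVED = 0xee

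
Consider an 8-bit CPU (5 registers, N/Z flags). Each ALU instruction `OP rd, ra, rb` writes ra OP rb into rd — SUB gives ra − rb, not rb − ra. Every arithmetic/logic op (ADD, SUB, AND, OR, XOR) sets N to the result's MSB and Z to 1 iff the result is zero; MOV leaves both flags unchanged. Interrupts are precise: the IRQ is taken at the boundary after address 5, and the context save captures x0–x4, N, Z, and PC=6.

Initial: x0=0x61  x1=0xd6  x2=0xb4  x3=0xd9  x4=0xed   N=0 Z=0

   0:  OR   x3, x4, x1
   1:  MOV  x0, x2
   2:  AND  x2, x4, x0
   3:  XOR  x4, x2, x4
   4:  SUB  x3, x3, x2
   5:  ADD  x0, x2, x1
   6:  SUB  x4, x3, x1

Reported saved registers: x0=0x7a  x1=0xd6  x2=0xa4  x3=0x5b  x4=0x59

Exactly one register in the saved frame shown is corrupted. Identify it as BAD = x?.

after  0: x0=0x61 x1=0xd6 x2=0xb4 x3=0xff x4=0xed  N=1 Z=0
after  1: x0=0xb4 x1=0xd6 x2=0xb4 x3=0xff x4=0xed  N=1 Z=0
after  2: x0=0xb4 x1=0xd6 x2=0xa4 x3=0xff x4=0xed  N=1 Z=0
after  3: x0=0xb4 x1=0xd6 x2=0xa4 x3=0xff x4=0x49  N=0 Z=0
after  4: x0=0xb4 x1=0xd6 x2=0xa4 x3=0x5b x4=0x49  N=0 Z=0
after  5: x0=0x7a x1=0xd6 x2=0xa4 x3=0x5b x4=0x49  N=0 Z=0
-- IRQ taken; context saved, return-PC = 6 --
mismatch: x4: reported 0x59 vs actual 0x49

BAD = x4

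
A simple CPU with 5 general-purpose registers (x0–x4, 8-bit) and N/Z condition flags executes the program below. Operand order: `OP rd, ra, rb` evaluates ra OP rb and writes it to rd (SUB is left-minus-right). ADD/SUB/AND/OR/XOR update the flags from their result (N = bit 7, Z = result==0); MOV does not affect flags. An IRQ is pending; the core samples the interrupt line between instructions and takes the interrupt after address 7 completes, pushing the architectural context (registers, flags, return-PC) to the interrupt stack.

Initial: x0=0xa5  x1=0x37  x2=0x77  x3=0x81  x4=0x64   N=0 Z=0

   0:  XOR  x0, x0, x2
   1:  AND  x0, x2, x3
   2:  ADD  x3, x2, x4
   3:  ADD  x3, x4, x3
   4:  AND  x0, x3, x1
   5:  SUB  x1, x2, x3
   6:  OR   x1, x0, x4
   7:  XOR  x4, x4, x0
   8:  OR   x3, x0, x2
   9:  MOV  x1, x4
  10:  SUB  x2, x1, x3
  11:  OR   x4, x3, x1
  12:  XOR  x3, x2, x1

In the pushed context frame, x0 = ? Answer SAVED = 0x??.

SAVED = 0x37

after  0: x0=0xd2 x1=0x37 x2=0x77 x3=0x81 x4=0x64  N=1 Z=0
after  1: x0=0x01 x1=0x37 x2=0x77 x3=0x81 x4=0x64  N=0 Z=0
after  2: x0=0x01 x1=0x37 x2=0x77 x3=0xdb x4=0x64  N=1 Z=0
after  3: x0=0x01 x1=0x37 x2=0x77 x3=0x3f x4=0x64  N=0 Z=0
after  4: x0=0x37 x1=0x37 x2=0x77 x3=0x3f x4=0x64  N=0 Z=0
after  5: x0=0x37 x1=0x38 x2=0x77 x3=0x3f x4=0x64  N=0 Z=0
after  6: x0=0x37 x1=0x77 x2=0x77 x3=0x3f x4=0x64  N=0 Z=0
after  7: x0=0x37 x1=0x77 x2=0x77 x3=0x3f x4=0x53  N=0 Z=0
-- IRQ taken; context saved, return-PC = 8 --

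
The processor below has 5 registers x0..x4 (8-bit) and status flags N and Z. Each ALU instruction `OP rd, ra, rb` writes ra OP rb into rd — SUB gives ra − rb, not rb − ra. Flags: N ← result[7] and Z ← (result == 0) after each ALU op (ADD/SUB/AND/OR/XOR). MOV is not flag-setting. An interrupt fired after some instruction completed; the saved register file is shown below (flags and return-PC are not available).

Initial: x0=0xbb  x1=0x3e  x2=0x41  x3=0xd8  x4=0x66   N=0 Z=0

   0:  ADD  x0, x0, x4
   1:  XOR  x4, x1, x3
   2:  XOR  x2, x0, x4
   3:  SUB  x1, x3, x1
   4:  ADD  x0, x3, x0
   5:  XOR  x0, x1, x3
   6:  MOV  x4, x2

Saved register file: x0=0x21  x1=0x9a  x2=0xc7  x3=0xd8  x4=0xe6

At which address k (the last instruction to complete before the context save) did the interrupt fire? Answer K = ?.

K = 3

after  0: x0=0x21 x1=0x3e x2=0x41 x3=0xd8 x4=0x66  N=0 Z=0
after  1: x0=0x21 x1=0x3e x2=0x41 x3=0xd8 x4=0xe6  N=1 Z=0
after  2: x0=0x21 x1=0x3e x2=0xc7 x3=0xd8 x4=0xe6  N=1 Z=0
after  3: x0=0x21 x1=0x9a x2=0xc7 x3=0xd8 x4=0xe6  N=1 Z=0
-- IRQ taken; context saved, return-PC = 4 --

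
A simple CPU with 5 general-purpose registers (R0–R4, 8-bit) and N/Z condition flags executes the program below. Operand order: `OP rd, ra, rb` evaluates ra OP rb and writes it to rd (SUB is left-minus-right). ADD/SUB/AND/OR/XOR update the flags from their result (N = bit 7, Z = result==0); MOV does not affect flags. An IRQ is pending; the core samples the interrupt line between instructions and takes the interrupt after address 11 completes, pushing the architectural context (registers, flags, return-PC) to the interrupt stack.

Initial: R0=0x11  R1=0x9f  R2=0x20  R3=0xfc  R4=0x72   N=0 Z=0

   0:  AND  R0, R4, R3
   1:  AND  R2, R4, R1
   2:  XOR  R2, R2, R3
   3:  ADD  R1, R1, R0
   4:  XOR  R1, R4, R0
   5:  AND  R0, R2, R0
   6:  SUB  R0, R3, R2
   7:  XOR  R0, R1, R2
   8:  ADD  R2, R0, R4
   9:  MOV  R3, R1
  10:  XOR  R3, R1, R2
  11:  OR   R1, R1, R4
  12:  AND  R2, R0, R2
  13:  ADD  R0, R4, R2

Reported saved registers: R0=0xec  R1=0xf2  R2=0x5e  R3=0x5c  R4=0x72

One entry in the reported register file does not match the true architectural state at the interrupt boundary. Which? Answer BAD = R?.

BAD = R1

after  0: R0=0x70 R1=0x9f R2=0x20 R3=0xfc R4=0x72  N=0 Z=0
after  1: R0=0x70 R1=0x9f R2=0x12 R3=0xfc R4=0x72  N=0 Z=0
after  2: R0=0x70 R1=0x9f R2=0xee R3=0xfc R4=0x72  N=1 Z=0
after  3: R0=0x70 R1=0x0f R2=0xee R3=0xfc R4=0x72  N=0 Z=0
after  4: R0=0x70 R1=0x02 R2=0xee R3=0xfc R4=0x72  N=0 Z=0
after  5: R0=0x60 R1=0x02 R2=0xee R3=0xfc R4=0x72  N=0 Z=0
after  6: R0=0x0e R1=0x02 R2=0xee R3=0xfc R4=0x72  N=0 Z=0
after  7: R0=0xec R1=0x02 R2=0xee R3=0xfc R4=0x72  N=1 Z=0
after  8: R0=0xec R1=0x02 R2=0x5e R3=0xfc R4=0x72  N=0 Z=0
after  9: R0=0xec R1=0x02 R2=0x5e R3=0x02 R4=0x72  N=0 Z=0
after 10: R0=0xec R1=0x02 R2=0x5e R3=0x5c R4=0x72  N=0 Z=0
after 11: R0=0xec R1=0x72 R2=0x5e R3=0x5c R4=0x72  N=0 Z=0
-- IRQ taken; context saved, return-PC = 12 --
mismatch: R1: reported 0xf2 vs actual 0x72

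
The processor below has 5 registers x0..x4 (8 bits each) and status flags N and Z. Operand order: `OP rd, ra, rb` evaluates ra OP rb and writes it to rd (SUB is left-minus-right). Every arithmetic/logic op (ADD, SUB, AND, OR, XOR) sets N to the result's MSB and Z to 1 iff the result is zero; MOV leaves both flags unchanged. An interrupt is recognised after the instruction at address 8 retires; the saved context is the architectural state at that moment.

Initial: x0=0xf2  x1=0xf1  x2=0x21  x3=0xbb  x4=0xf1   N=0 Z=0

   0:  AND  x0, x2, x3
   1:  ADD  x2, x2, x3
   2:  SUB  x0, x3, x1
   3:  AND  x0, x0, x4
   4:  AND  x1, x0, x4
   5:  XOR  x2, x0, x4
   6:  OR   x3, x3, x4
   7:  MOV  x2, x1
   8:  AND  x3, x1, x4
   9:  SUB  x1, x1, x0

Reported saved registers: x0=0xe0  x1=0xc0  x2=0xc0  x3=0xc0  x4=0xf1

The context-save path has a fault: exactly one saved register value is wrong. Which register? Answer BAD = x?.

after  0: x0=0x21 x1=0xf1 x2=0x21 x3=0xbb x4=0xf1  N=0 Z=0
after  1: x0=0x21 x1=0xf1 x2=0xdc x3=0xbb x4=0xf1  N=1 Z=0
after  2: x0=0xca x1=0xf1 x2=0xdc x3=0xbb x4=0xf1  N=1 Z=0
after  3: x0=0xc0 x1=0xf1 x2=0xdc x3=0xbb x4=0xf1  N=1 Z=0
after  4: x0=0xc0 x1=0xc0 x2=0xdc x3=0xbb x4=0xf1  N=1 Z=0
after  5: x0=0xc0 x1=0xc0 x2=0x31 x3=0xbb x4=0xf1  N=0 Z=0
after  6: x0=0xc0 x1=0xc0 x2=0x31 x3=0xfb x4=0xf1  N=1 Z=0
after  7: x0=0xc0 x1=0xc0 x2=0xc0 x3=0xfb x4=0xf1  N=1 Z=0
after  8: x0=0xc0 x1=0xc0 x2=0xc0 x3=0xc0 x4=0xf1  N=1 Z=0
-- IRQ taken; context saved, return-PC = 9 --
mismatch: x0: reported 0xe0 vs actual 0xc0

BAD = x0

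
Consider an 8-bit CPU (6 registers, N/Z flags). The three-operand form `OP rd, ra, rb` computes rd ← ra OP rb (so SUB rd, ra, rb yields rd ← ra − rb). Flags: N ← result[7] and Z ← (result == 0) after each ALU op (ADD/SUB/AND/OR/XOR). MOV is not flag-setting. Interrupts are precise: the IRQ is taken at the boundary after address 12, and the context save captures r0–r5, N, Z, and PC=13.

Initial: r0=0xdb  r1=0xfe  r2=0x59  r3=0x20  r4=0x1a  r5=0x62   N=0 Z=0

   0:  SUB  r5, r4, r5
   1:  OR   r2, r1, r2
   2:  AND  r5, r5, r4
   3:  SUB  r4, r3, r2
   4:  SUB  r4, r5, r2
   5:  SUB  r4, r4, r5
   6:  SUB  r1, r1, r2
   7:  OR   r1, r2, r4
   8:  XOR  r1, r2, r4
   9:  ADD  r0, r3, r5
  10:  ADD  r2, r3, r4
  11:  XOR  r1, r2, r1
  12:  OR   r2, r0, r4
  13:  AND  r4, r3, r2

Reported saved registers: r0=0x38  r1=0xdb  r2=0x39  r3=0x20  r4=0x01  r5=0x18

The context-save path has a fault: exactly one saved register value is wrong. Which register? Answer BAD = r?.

BAD = r1

after  0: r0=0xdb r1=0xfe r2=0x59 r3=0x20 r4=0x1a r5=0xb8  N=1 Z=0
after  1: r0=0xdb r1=0xfe r2=0xff r3=0x20 r4=0x1a r5=0xb8  N=1 Z=0
after  2: r0=0xdb r1=0xfe r2=0xff r3=0x20 r4=0x1a r5=0x18  N=0 Z=0
after  3: r0=0xdb r1=0xfe r2=0xff r3=0x20 r4=0x21 r5=0x18  N=0 Z=0
after  4: r0=0xdb r1=0xfe r2=0xff r3=0x20 r4=0x19 r5=0x18  N=0 Z=0
after  5: r0=0xdb r1=0xfe r2=0xff r3=0x20 r4=0x01 r5=0x18  N=0 Z=0
after  6: r0=0xdb r1=0xff r2=0xff r3=0x20 r4=0x01 r5=0x18  N=1 Z=0
after  7: r0=0xdb r1=0xff r2=0xff r3=0x20 r4=0x01 r5=0x18  N=1 Z=0
after  8: r0=0xdb r1=0xfe r2=0xff r3=0x20 r4=0x01 r5=0x18  N=1 Z=0
after  9: r0=0x38 r1=0xfe r2=0xff r3=0x20 r4=0x01 r5=0x18  N=0 Z=0
after 10: r0=0x38 r1=0xfe r2=0x21 r3=0x20 r4=0x01 r5=0x18  N=0 Z=0
after 11: r0=0x38 r1=0xdf r2=0x21 r3=0x20 r4=0x01 r5=0x18  N=1 Z=0
after 12: r0=0x38 r1=0xdf r2=0x39 r3=0x20 r4=0x01 r5=0x18  N=0 Z=0
-- IRQ taken; context saved, return-PC = 13 --
mismatch: r1: reported 0xdb vs actual 0xdf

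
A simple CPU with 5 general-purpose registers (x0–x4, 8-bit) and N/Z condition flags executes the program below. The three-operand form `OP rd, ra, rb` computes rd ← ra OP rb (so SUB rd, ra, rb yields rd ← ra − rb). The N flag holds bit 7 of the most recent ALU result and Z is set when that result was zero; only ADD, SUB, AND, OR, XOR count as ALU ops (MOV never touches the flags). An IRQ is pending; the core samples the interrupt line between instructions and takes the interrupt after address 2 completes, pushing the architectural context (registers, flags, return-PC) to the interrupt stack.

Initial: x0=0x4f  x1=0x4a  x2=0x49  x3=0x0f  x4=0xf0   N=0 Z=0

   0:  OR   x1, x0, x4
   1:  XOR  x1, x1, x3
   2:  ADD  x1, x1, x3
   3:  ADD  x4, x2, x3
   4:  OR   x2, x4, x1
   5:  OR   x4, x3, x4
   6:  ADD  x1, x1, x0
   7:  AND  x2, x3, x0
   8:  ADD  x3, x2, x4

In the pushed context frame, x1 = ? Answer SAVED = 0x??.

after  0: x0=0x4f x1=0xff x2=0x49 x3=0x0f x4=0xf0  N=1 Z=0
after  1: x0=0x4f x1=0xf0 x2=0x49 x3=0x0f x4=0xf0  N=1 Z=0
after  2: x0=0x4f x1=0xff x2=0x49 x3=0x0f x4=0xf0  N=1 Z=0
-- IRQ taken; context saved, return-PC = 3 --

SAVED = 0xff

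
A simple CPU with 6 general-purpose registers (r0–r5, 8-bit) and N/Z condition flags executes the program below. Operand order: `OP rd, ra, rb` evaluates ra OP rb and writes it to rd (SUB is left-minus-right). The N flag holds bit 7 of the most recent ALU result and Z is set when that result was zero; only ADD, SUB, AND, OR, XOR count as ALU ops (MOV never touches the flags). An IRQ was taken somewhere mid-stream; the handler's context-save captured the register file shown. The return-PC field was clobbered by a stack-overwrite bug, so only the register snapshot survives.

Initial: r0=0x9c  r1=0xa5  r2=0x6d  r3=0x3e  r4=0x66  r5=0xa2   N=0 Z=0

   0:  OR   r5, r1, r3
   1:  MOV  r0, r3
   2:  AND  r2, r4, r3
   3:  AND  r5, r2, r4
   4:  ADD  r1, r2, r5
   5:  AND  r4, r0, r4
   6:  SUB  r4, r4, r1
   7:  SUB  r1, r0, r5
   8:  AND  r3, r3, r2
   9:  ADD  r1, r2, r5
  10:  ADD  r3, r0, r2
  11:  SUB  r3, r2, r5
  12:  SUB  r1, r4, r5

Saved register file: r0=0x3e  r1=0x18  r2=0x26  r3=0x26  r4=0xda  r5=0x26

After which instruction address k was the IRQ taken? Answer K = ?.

after  0: r0=0x9c r1=0xa5 r2=0x6d r3=0x3e r4=0x66 r5=0xbf  N=1 Z=0
after  1: r0=0x3e r1=0xa5 r2=0x6d r3=0x3e r4=0x66 r5=0xbf  N=1 Z=0
after  2: r0=0x3e r1=0xa5 r2=0x26 r3=0x3e r4=0x66 r5=0xbf  N=0 Z=0
after  3: r0=0x3e r1=0xa5 r2=0x26 r3=0x3e r4=0x66 r5=0x26  N=0 Z=0
after  4: r0=0x3e r1=0x4c r2=0x26 r3=0x3e r4=0x66 r5=0x26  N=0 Z=0
after  5: r0=0x3e r1=0x4c r2=0x26 r3=0x3e r4=0x26 r5=0x26  N=0 Z=0
after  6: r0=0x3e r1=0x4c r2=0x26 r3=0x3e r4=0xda r5=0x26  N=1 Z=0
after  7: r0=0x3e r1=0x18 r2=0x26 r3=0x3e r4=0xda r5=0x26  N=0 Z=0
after  8: r0=0x3e r1=0x18 r2=0x26 r3=0x26 r4=0xda r5=0x26  N=0 Z=0
-- IRQ taken; context saved, return-PC = 9 --

K = 8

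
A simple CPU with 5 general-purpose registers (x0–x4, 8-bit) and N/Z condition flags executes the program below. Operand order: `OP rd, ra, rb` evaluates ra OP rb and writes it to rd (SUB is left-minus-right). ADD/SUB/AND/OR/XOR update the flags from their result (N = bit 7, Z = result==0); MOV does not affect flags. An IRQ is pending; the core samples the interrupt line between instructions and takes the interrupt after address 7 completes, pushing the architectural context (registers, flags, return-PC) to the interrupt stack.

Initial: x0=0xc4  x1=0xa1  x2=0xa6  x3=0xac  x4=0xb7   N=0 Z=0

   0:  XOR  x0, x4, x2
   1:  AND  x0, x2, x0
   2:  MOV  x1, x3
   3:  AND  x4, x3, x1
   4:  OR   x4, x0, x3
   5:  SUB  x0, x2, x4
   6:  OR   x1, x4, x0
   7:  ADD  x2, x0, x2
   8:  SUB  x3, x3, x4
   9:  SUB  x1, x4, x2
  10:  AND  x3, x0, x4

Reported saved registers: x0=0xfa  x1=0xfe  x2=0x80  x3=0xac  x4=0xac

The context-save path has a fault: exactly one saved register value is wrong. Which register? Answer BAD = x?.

BAD = x2

after  0: x0=0x11 x1=0xa1 x2=0xa6 x3=0xac x4=0xb7  N=0 Z=0
after  1: x0=0x00 x1=0xa1 x2=0xa6 x3=0xac x4=0xb7  N=0 Z=1
after  2: x0=0x00 x1=0xac x2=0xa6 x3=0xac x4=0xb7  N=0 Z=1
after  3: x0=0x00 x1=0xac x2=0xa6 x3=0xac x4=0xac  N=1 Z=0
after  4: x0=0x00 x1=0xac x2=0xa6 x3=0xac x4=0xac  N=1 Z=0
after  5: x0=0xfa x1=0xac x2=0xa6 x3=0xac x4=0xac  N=1 Z=0
after  6: x0=0xfa x1=0xfe x2=0xa6 x3=0xac x4=0xac  N=1 Z=0
after  7: x0=0xfa x1=0xfe x2=0xa0 x3=0xac x4=0xac  N=1 Z=0
-- IRQ taken; context saved, return-PC = 8 --
mismatch: x2: reported 0x80 vs actual 0xa0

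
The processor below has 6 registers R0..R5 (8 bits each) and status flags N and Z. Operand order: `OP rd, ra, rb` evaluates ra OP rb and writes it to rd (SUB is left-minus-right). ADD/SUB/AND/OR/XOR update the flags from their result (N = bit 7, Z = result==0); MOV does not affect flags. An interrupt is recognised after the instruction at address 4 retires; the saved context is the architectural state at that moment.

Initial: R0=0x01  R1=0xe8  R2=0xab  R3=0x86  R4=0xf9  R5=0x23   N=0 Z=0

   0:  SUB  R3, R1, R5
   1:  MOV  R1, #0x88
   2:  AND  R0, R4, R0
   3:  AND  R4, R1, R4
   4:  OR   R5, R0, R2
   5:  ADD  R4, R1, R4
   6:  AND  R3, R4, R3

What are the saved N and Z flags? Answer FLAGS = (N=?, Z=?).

FLAGS = (N=1, Z=0)

after  0: R0=0x01 R1=0xe8 R2=0xab R3=0xc5 R4=0xf9 R5=0x23  N=1 Z=0
after  1: R0=0x01 R1=0x88 R2=0xab R3=0xc5 R4=0xf9 R5=0x23  N=1 Z=0
after  2: R0=0x01 R1=0x88 R2=0xab R3=0xc5 R4=0xf9 R5=0x23  N=0 Z=0
after  3: R0=0x01 R1=0x88 R2=0xab R3=0xc5 R4=0x88 R5=0x23  N=1 Z=0
after  4: R0=0x01 R1=0x88 R2=0xab R3=0xc5 R4=0x88 R5=0xab  N=1 Z=0
-- IRQ taken; context saved, return-PC = 5 --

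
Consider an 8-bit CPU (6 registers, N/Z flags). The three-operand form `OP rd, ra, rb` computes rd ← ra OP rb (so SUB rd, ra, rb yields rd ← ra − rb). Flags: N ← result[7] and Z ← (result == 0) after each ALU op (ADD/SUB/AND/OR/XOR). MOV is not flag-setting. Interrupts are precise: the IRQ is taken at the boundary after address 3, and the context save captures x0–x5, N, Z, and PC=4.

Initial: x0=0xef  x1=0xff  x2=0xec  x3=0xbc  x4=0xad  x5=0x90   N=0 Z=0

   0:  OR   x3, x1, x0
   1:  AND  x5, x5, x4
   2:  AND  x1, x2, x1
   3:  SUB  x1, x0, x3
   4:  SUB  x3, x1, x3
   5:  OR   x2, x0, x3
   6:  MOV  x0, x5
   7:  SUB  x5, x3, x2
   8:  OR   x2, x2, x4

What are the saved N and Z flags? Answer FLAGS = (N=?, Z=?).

after  0: x0=0xef x1=0xff x2=0xec x3=0xff x4=0xad x5=0x90  N=1 Z=0
after  1: x0=0xef x1=0xff x2=0xec x3=0xff x4=0xad x5=0x80  N=1 Z=0
after  2: x0=0xef x1=0xec x2=0xec x3=0xff x4=0xad x5=0x80  N=1 Z=0
after  3: x0=0xef x1=0xf0 x2=0xec x3=0xff x4=0xad x5=0x80  N=1 Z=0
-- IRQ taken; context saved, return-PC = 4 --

FLAGS = (N=1, Z=0)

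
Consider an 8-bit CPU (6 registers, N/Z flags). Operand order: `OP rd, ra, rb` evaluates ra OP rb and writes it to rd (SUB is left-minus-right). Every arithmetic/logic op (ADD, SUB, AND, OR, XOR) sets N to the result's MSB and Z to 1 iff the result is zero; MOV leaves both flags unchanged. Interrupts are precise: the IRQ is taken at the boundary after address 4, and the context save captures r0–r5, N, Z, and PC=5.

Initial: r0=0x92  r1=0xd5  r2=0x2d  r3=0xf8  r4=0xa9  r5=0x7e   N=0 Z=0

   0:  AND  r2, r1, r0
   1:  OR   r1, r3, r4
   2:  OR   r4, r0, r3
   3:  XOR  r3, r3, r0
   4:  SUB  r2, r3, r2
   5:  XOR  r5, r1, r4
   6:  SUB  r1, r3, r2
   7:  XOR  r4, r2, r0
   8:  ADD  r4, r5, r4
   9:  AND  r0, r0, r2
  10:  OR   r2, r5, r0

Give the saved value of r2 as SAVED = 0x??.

SAVED = 0xda

after  0: r0=0x92 r1=0xd5 r2=0x90 r3=0xf8 r4=0xa9 r5=0x7e  N=1 Z=0
after  1: r0=0x92 r1=0xf9 r2=0x90 r3=0xf8 r4=0xa9 r5=0x7e  N=1 Z=0
after  2: r0=0x92 r1=0xf9 r2=0x90 r3=0xf8 r4=0xfa r5=0x7e  N=1 Z=0
after  3: r0=0x92 r1=0xf9 r2=0x90 r3=0x6a r4=0xfa r5=0x7e  N=0 Z=0
after  4: r0=0x92 r1=0xf9 r2=0xda r3=0x6a r4=0xfa r5=0x7e  N=1 Z=0
-- IRQ taken; context saved, return-PC = 5 --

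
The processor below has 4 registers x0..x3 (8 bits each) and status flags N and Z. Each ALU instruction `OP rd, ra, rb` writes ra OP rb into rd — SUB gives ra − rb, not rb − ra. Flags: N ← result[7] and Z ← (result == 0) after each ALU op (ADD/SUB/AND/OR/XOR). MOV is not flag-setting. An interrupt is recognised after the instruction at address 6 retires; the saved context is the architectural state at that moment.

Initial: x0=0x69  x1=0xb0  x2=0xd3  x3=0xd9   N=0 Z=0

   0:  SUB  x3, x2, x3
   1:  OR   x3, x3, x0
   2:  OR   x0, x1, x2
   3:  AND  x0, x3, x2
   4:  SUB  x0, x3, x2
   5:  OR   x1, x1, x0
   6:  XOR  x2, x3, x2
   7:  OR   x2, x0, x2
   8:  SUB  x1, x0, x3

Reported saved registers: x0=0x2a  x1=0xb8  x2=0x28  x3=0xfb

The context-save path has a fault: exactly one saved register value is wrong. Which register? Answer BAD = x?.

BAD = x0

after  0: x0=0x69 x1=0xb0 x2=0xd3 x3=0xfa  N=1 Z=0
after  1: x0=0x69 x1=0xb0 x2=0xd3 x3=0xfb  N=1 Z=0
after  2: x0=0xf3 x1=0xb0 x2=0xd3 x3=0xfb  N=1 Z=0
after  3: x0=0xd3 x1=0xb0 x2=0xd3 x3=0xfb  N=1 Z=0
after  4: x0=0x28 x1=0xb0 x2=0xd3 x3=0xfb  N=0 Z=0
after  5: x0=0x28 x1=0xb8 x2=0xd3 x3=0xfb  N=1 Z=0
after  6: x0=0x28 x1=0xb8 x2=0x28 x3=0xfb  N=0 Z=0
-- IRQ taken; context saved, return-PC = 7 --
mismatch: x0: reported 0x2a vs actual 0x28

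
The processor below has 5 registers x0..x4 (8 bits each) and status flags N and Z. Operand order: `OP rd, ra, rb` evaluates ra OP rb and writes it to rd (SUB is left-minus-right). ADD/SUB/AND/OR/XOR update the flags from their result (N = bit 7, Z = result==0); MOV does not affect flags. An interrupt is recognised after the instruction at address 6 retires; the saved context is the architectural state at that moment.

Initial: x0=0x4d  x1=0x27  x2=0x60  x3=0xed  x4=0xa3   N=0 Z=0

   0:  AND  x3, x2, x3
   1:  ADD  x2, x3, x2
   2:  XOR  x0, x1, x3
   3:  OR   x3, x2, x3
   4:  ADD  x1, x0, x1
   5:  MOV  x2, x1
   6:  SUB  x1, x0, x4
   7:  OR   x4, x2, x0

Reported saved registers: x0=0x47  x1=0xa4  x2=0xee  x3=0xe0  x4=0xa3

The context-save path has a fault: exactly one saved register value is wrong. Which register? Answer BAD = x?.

BAD = x2

after  0: x0=0x4d x1=0x27 x2=0x60 x3=0x60 x4=0xa3  N=0 Z=0
after  1: x0=0x4d x1=0x27 x2=0xc0 x3=0x60 x4=0xa3  N=1 Z=0
after  2: x0=0x47 x1=0x27 x2=0xc0 x3=0x60 x4=0xa3  N=0 Z=0
after  3: x0=0x47 x1=0x27 x2=0xc0 x3=0xe0 x4=0xa3  N=1 Z=0
after  4: x0=0x47 x1=0x6e x2=0xc0 x3=0xe0 x4=0xa3  N=0 Z=0
after  5: x0=0x47 x1=0x6e x2=0x6e x3=0xe0 x4=0xa3  N=0 Z=0
after  6: x0=0x47 x1=0xa4 x2=0x6e x3=0xe0 x4=0xa3  N=1 Z=0
-- IRQ taken; context saved, return-PC = 7 --
mismatch: x2: reported 0xee vs actual 0x6e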